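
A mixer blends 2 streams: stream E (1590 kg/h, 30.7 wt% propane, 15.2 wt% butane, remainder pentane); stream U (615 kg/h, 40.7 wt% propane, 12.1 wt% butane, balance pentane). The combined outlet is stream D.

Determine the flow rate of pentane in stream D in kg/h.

1150 kg/h

pentane out = pentane in = 1590×0.541 + 615×0.472 = 1150.5 kg/h.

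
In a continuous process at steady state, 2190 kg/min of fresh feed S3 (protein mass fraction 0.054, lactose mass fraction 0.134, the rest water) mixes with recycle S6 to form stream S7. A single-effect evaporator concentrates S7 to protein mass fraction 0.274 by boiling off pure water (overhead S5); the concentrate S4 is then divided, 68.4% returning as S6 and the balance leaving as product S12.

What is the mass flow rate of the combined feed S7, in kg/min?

3124 kg/min

Overall protein balance (none leaves overhead): protein in fresh feed = protein in product, i.e. 2190×0.054 = (1−0.684)·S4·0.274.
S4 = 118.26/(0.274×0.316) = 1365.8 kg/min.
Recycle S6 = 0.684×1365.8 = 934.24 kg/min.
Combined feed S7 = 2190 + 934.24 = 3124.2 kg/min.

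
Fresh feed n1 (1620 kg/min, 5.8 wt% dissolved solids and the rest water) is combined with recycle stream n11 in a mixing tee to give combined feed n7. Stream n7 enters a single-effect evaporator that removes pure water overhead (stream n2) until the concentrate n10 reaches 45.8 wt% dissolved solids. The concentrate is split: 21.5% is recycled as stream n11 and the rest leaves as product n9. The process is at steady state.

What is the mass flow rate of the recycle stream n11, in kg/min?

56.19 kg/min

Overall dissolved solids balance (none leaves overhead): dissolved solids in fresh feed = dissolved solids in product, i.e. 1620×0.058 = (1−0.215)·n10·0.458.
n10 = 93.96/(0.458×0.785) = 261.34 kg/min.
Recycle n11 = 0.215×261.34 = 56.188 kg/min.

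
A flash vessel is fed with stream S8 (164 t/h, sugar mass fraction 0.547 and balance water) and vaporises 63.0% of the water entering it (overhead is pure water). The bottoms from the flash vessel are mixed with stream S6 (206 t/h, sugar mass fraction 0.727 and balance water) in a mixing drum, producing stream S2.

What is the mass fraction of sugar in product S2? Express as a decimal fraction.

0.741

Vapour removed = 0.630×0.453×164 = 46.804 t/h; concentrate = 117.2 t/h.
sugar reaching the mixer = 89.708 (from concentrate) + 206×0.727 = 239.47 t/h.
Product flow = 117.2 + 206 = 323.2 t/h; sugar fraction = 0.741.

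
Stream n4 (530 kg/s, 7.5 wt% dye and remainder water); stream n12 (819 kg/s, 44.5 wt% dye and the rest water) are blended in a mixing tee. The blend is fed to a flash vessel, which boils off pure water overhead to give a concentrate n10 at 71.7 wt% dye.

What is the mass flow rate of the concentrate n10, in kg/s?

dye entering = 530×0.075 + 819×0.445 = 404.2 kg/s.
All dye reports to n10, so n10 = 404.2/0.717 = 563.74 kg/s.

563.7 kg/s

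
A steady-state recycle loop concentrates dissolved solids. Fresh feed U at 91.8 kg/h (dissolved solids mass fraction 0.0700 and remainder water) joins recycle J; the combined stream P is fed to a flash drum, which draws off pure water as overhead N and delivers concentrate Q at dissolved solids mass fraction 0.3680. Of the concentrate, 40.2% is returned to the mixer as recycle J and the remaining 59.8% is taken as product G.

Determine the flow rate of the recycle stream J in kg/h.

Overall dissolved solids balance (none leaves overhead): dissolved solids in fresh feed = dissolved solids in product, i.e. 91.8×0.070 = (1−0.402)·Q·0.368.
Q = 6.426/(0.368×0.598) = 29.201 kg/h.
Recycle J = 0.402×29.201 = 11.739 kg/h.

11.74 kg/h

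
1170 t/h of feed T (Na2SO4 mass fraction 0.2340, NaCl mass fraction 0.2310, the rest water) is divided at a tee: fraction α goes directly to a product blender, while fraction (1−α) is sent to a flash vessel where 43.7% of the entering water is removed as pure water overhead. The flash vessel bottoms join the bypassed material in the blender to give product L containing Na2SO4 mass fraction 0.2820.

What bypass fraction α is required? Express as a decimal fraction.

0.272

All 1170×0.234 = 273.78 t/h of Na2SO4 reaches L, so L = 273.78/0.282 = 970.85 t/h and vapour = 199.15 t/h.
The evaporator receives (1−α)·1170 of feed at 0.535 water and removes 0.437 of that water:
0.437×0.535×(1−α)×1170 = 199.15
(1−α) = 199.15/273.54 = 0.7280;  α = 0.2720.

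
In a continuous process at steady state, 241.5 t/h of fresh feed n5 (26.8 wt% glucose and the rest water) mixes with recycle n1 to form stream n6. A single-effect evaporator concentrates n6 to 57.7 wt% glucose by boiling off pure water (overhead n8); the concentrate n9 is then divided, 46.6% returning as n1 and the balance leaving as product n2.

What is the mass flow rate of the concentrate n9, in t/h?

210.1 t/h

Overall glucose balance (none leaves overhead): glucose in fresh feed = glucose in product, i.e. 241.5×0.268 = (1−0.466)·n9·0.577.
n9 = 64.722/(0.577×0.534) = 210.06 t/h.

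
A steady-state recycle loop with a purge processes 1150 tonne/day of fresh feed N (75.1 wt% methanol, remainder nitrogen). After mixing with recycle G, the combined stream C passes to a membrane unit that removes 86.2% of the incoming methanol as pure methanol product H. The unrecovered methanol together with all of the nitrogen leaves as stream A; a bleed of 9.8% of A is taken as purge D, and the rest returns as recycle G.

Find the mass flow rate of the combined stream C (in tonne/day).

3908 tonne/day

nitrogen enters only via N and leaves only via the purge: 1150×0.249 = 0.098×(nitrogen in A), and the membrane unit passes all nitrogen, so nitrogen in C = nitrogen in A = 2921.9 tonne/day.
methanol in C: m_A = 1150×0.751 + (1−0.098)·(1−0.862)·m_A, so m_A = 863.65/0.8755 = 986.44 tonne/day.
C = 986.44 + 2921.9 = 3908.4 tonne/day.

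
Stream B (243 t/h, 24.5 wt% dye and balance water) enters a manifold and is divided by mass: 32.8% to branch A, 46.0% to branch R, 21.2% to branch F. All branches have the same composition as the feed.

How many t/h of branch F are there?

51.52 t/h

Branch F flow = 0.212×243 = 51.516 t/h.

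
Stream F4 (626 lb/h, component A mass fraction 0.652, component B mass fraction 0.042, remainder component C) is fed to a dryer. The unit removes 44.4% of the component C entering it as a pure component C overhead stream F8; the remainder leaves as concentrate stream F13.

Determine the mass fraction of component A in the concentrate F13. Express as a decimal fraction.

component A is not removed: 626×0.652 = 408.15 lb/h of component A enters F13.
component C entering = 626×0.306 = 191.56 lb/h; overhead removed = 0.444×191.56 = 85.051 lb/h.
Concentrate = 626 − 85.051 = 540.95 lb/h.
Mass fraction = 408.15/540.95 = 0.755.

0.755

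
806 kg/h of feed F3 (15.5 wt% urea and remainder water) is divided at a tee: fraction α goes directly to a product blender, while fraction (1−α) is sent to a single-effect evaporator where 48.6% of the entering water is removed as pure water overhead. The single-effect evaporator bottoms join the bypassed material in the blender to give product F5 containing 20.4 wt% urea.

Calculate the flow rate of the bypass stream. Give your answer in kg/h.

All 806×0.155 = 124.93 kg/h of urea reaches F5, so F5 = 124.93/0.204 = 612.4 kg/h and vapour = 193.6 kg/h.
The evaporator receives (1−α)·806 of feed at 0.845 water and removes 0.486 of that water:
0.486×0.845×(1−α)×806 = 193.6
(1−α) = 193.6/331 = 0.5849;  α = 0.4151.
Bypass flow = 0.4151×806 = 334.58 kg/h.

334.6 kg/h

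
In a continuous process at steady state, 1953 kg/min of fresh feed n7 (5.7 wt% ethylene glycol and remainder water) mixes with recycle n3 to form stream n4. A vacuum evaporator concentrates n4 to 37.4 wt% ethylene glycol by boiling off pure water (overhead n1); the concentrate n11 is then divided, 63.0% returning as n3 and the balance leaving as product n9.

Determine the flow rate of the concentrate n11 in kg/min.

804.5 kg/min

Overall ethylene glycol balance (none leaves overhead): ethylene glycol in fresh feed = ethylene glycol in product, i.e. 1953×0.057 = (1−0.630)·n11·0.374.
n11 = 111.32/(0.374×0.370) = 804.46 kg/min.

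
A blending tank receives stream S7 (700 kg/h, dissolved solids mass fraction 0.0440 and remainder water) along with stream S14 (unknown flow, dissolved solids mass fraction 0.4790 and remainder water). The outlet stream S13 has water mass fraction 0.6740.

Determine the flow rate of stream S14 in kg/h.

Let S14 be the unknown flow. Total out = 700 + S14.
water balance: 669.2 + 0.521·S14 = 0.674·(700 + S14)
(0.521 − 0.674)·S14 = 0.674×700 − 669.2 = -197.4
S14 = -197.4 / -0.153 = 1290.2 kg/h

1290 kg/h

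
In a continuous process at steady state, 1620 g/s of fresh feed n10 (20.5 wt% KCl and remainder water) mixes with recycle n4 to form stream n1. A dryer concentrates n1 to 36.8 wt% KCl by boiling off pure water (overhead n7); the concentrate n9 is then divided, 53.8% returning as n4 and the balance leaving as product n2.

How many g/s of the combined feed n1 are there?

Overall KCl balance (none leaves overhead): KCl in fresh feed = KCl in product, i.e. 1620×0.205 = (1−0.538)·n9·0.368.
n9 = 332.1/(0.368×0.462) = 1953.3 g/s.
Recycle n4 = 0.538×1953.3 = 1050.9 g/s.
Combined feed n1 = 1620 + 1050.9 = 2670.9 g/s.

2671 g/s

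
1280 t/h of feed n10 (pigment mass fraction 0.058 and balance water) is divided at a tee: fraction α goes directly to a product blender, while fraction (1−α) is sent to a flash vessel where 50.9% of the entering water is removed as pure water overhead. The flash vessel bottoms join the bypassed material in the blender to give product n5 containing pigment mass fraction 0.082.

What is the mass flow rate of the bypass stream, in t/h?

All 1280×0.058 = 74.24 t/h of pigment reaches n5, so n5 = 74.24/0.082 = 905.37 t/h and vapour = 374.63 t/h.
The evaporator receives (1−α)·1280 of feed at 0.942 water and removes 0.509 of that water:
0.509×0.942×(1−α)×1280 = 374.63
(1−α) = 374.63/613.73 = 0.6104;  α = 0.3896.
Bypass flow = 0.3896×1280 = 498.66 t/h.

498.7 t/h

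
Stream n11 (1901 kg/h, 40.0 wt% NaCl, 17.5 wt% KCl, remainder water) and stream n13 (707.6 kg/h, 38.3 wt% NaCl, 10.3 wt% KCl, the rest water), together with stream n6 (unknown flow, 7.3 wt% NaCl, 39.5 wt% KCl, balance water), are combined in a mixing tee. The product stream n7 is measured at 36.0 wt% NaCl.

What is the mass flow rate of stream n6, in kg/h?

Let n6 be the unknown flow. Total out = 2608.6 + n6.
NaCl balance: 1031.4 + 0.073·n6 = 0.360·(2608.6 + n6)
(0.073 − 0.360)·n6 = 0.360×2608.6 − 1031.4 = -92.315
n6 = -92.315 / -0.287 = 321.65 kg/h

321.7 kg/h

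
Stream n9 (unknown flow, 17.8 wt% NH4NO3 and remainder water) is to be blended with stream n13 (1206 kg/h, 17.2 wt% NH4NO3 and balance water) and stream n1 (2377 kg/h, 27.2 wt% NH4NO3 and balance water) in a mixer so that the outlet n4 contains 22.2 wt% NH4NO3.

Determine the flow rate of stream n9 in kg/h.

1331 kg/h

Let n9 be the unknown flow. Total out = 3583 + n9.
NH4NO3 balance: 853.98 + 0.178·n9 = 0.222·(3583 + n9)
(0.178 − 0.222)·n9 = 0.222×3583 − 853.98 = -58.55
n9 = -58.55 / -0.044 = 1330.7 kg/h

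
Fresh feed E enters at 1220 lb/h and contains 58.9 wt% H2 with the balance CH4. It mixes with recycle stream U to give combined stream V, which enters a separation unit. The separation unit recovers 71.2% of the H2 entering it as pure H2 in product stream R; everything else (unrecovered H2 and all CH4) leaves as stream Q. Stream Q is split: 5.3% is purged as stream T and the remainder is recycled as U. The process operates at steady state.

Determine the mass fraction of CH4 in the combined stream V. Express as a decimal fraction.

0.9054

CH4 enters only via E and leaves only via the purge: 1220×0.411 = 0.053×(CH4 in Q), and the separation unit passes all CH4, so CH4 in V = CH4 in Q = 9460.8 lb/h.
H2 in V: m_A = 1220×0.589 + (1−0.053)·(1−0.712)·m_A, so m_A = 718.58/0.7273 = 988.06 lb/h.
V = 988.06 + 9460.8 = 10449 lb/h.
CH4 fraction in V = 9460.8/10449 = 0.9054.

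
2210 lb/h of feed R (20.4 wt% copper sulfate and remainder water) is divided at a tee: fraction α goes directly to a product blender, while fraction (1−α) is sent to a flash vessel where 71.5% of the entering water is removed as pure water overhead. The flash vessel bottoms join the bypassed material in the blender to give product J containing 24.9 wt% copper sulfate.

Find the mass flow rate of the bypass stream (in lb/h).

All 2210×0.204 = 450.84 lb/h of copper sulfate reaches J, so J = 450.84/0.249 = 1810.6 lb/h and vapour = 399.4 lb/h.
The evaporator receives (1−α)·2210 of feed at 0.796 water and removes 0.715 of that water:
0.715×0.796×(1−α)×2210 = 399.4
(1−α) = 399.4/1257.8 = 0.3175;  α = 0.6825.
Bypass flow = 0.6825×2210 = 1508.2 lb/h.

1508 lb/h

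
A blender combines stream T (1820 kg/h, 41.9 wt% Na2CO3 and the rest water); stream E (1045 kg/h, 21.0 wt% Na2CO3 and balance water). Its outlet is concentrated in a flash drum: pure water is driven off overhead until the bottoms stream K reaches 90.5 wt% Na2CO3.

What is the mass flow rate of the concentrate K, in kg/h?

Na2CO3 entering = 1820×0.419 + 1045×0.210 = 982.03 kg/h.
All Na2CO3 reports to K, so K = 982.03/0.905 = 1085.1 kg/h.

1085 kg/h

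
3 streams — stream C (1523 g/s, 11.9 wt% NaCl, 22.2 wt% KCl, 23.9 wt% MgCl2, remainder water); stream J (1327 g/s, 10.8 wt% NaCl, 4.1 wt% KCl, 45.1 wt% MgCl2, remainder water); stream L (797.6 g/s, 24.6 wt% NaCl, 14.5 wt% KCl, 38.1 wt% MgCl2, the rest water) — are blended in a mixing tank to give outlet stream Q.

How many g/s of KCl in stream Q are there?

KCl out = KCl in = 1523×0.222 + 1327×0.041 + 797.6×0.145 = 508.17 g/s.

508.2 g/s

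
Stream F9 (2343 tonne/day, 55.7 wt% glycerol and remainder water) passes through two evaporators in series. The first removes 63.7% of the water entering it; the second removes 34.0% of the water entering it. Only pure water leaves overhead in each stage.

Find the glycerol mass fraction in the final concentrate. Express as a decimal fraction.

water in feed = 2343×0.443 = 1037.9 tonne/day.
After stage 1: water left = (1−0.637)×1037.9 = 376.78; stream total = 1681.8 tonne/day.
After stage 2: water left = (1−0.340)×376.78 = 248.67; final concentrate = 1553.7 tonne/day.
glycerol fraction = 1305.1/1553.7 = 0.8400.

0.8400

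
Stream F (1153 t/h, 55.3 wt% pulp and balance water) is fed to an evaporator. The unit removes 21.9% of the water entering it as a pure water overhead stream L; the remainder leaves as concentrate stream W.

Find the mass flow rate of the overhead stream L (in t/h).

112.9 t/h

water entering = 1153×0.447 = 515.39 t/h; overhead removed = 0.219×515.39 = 112.87 t/h.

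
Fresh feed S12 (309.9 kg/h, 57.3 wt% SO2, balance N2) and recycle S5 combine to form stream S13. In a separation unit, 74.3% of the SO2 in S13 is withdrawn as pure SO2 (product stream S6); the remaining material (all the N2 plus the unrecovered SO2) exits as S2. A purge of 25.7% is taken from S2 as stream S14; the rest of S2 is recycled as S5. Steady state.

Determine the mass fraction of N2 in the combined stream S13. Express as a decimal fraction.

0.701

N2 enters only via S12 and leaves only via the purge: 309.9×0.427 = 0.257×(N2 in S2), and the separation unit passes all N2, so N2 in S13 = N2 in S2 = 514.89 kg/h.
SO2 in S13: m_A = 309.9×0.573 + (1−0.257)·(1−0.743)·m_A, so m_A = 177.57/0.8090 = 219.48 kg/h.
S13 = 219.48 + 514.89 = 734.38 kg/h.
N2 fraction in S13 = 514.89/734.38 = 0.701.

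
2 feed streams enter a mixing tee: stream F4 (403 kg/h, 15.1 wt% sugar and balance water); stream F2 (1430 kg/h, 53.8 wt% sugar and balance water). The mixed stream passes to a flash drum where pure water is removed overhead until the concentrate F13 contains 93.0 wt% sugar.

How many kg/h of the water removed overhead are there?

sugar entering = 403×0.151 + 1430×0.538 = 830.19 kg/h.
All sugar reports to F13, so F13 = 830.19/0.930 = 892.68 kg/h.
Total feed = 1833 kg/h; overhead = 1833 − 892.68 = 940.32 kg/h.

940.3 kg/h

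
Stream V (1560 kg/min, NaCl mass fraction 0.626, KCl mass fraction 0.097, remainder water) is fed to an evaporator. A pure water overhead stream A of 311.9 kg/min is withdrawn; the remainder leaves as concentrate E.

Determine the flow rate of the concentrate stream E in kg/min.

Concentrate = 1560 − 311.9 = 1248.1 kg/min.

1248 kg/min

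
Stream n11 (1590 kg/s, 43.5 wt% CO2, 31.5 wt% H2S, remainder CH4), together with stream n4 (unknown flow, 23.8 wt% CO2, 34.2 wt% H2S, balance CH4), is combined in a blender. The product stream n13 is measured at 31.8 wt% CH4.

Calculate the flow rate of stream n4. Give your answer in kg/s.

1060 kg/s

Let n4 be the unknown flow. Total out = 1590 + n4.
CH4 balance: 397.5 + 0.420·n4 = 0.318·(1590 + n4)
(0.420 − 0.318)·n4 = 0.318×1590 − 397.5 = 108.12
n4 = 108.12 / 0.102 = 1060 kg/s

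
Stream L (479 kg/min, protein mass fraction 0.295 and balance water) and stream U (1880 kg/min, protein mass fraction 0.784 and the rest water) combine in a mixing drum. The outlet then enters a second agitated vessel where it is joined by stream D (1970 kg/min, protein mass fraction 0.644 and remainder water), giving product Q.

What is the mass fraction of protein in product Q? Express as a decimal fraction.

0.666

Overall, product flow = 4329 kg/min.
protein in = 479×0.295 + 1880×0.784 + 1970×0.644 = 2883.9 kg/min.
protein fraction in Q = 0.666.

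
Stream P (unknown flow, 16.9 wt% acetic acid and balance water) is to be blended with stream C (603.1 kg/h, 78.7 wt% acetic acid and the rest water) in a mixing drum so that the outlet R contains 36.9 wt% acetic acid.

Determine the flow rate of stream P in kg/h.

Let P be the unknown flow. Total out = 603.1 + P.
acetic acid balance: 474.64 + 0.169·P = 0.369·(603.1 + P)
(0.169 − 0.369)·P = 0.369×603.1 − 474.64 = -252.1
P = -252.1 / -0.200 = 1260.5 kg/h

1260 kg/h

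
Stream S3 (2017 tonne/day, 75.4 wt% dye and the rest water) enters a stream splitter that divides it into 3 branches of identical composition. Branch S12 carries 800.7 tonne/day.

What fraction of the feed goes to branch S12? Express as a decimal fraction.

0.397

Fraction to S12 = 800.7/2017 = 0.3970.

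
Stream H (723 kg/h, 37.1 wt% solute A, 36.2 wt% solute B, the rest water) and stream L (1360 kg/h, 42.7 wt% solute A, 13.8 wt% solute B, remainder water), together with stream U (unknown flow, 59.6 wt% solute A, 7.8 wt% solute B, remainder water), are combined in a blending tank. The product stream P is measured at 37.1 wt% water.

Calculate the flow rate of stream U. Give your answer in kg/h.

Let U be the unknown flow. Total out = 2083 + U.
water balance: 784.64 + 0.326·U = 0.371·(2083 + U)
(0.326 − 0.371)·U = 0.371×2083 − 784.64 = -11.848
U = -11.848 / -0.045 = 263.29 kg/h

263.3 kg/h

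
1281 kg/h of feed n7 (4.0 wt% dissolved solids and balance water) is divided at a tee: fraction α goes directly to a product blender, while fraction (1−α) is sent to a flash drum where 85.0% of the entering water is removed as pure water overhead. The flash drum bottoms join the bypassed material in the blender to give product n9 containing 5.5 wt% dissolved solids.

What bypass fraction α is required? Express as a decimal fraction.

0.666

All 1281×0.040 = 51.24 kg/h of dissolved solids reaches n9, so n9 = 51.24/0.055 = 931.64 kg/h and vapour = 349.36 kg/h.
The evaporator receives (1−α)·1281 of feed at 0.960 water and removes 0.850 of that water:
0.850×0.960×(1−α)×1281 = 349.36
(1−α) = 349.36/1045.3 = 0.3342;  α = 0.6658.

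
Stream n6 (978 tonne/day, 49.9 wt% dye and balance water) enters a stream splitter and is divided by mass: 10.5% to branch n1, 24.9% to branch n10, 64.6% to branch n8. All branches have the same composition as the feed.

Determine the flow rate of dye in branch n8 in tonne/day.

Branch n8 total = 0.646×978 = 631.79 tonne/day.
dye in n8 = 0.499×631.79 = 315.26 tonne/day.

315.3 tonne/day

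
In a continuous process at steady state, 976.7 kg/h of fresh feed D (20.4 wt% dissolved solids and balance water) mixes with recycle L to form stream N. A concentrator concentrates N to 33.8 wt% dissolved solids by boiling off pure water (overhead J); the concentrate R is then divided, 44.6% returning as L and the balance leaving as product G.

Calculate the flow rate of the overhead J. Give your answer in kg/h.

Overall dissolved solids balance (none leaves overhead): dissolved solids in fresh feed = dissolved solids in product, i.e. 976.7×0.204 = (1−0.446)·R·0.338.
R = 199.25/(0.338×0.554) = 1064.1 kg/h.
Recycle L = 0.446×1064.1 = 474.57 kg/h.
Combined feed N = 976.7 + 474.57 = 1451.3 kg/h.
Overhead J = N − R = 1451.3 − 1064.1 = 387.21 kg/h.

387.2 kg/h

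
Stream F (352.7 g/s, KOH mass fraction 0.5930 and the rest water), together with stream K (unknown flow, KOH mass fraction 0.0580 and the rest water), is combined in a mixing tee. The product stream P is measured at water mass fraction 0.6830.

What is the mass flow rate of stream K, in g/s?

375.9 g/s

Let K be the unknown flow. Total out = 352.7 + K.
water balance: 143.55 + 0.942·K = 0.683·(352.7 + K)
(0.942 − 0.683)·K = 0.683×352.7 − 143.55 = 97.345
K = 97.345 / 0.259 = 375.85 g/s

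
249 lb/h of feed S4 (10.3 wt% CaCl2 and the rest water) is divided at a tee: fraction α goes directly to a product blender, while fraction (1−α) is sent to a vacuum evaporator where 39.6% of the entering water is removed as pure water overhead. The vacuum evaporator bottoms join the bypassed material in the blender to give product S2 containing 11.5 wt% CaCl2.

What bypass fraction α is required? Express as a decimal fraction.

All 249×0.103 = 25.647 lb/h of CaCl2 reaches S2, so S2 = 25.647/0.115 = 223.02 lb/h and vapour = 25.983 lb/h.
The evaporator receives (1−α)·249 of feed at 0.897 water and removes 0.396 of that water:
0.396×0.897×(1−α)×249 = 25.983
(1−α) = 25.983/88.448 = 0.2938;  α = 0.7062.

0.706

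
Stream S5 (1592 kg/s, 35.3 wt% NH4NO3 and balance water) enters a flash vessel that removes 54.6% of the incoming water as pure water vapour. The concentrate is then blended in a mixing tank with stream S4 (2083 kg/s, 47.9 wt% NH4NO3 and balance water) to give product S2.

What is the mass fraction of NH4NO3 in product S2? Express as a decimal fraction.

Vapour removed = 0.546×0.647×1592 = 562.39 kg/s; concentrate = 1029.6 kg/s.
NH4NO3 reaching the mixer = 561.98 (from concentrate) + 2083×0.479 = 1559.7 kg/s.
Product flow = 1029.6 + 2083 = 3112.6 kg/s; NH4NO3 fraction = 0.5011.

0.5011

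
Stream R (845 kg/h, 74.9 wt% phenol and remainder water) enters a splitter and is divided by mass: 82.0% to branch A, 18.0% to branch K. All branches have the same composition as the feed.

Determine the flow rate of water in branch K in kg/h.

38.18 kg/h

Branch K total = 0.180×845 = 152.1 kg/h.
water in K = 0.251×152.1 = 38.177 kg/h.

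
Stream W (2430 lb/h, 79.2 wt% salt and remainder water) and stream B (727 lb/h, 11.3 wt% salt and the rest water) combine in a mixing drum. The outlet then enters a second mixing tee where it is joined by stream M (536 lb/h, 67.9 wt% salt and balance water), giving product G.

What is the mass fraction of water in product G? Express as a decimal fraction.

0.358

Overall, product flow = 3693 lb/h.
water in = 2430×0.208 + 727×0.887 + 536×0.321 = 1322.3 lb/h.
water fraction in G = 0.358.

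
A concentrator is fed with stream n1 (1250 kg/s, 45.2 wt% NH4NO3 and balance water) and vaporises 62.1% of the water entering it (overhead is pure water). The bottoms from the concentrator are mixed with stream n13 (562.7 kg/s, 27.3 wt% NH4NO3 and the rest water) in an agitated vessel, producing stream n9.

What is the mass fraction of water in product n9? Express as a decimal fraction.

Vapour removed = 0.621×0.548×1250 = 425.39 kg/s; concentrate = 824.62 kg/s.
water reaching the mixer = 259.61 (from concentrate) + 562.7×0.727 = 668.7 kg/s.
Product flow = 824.62 + 562.7 = 1387.3 kg/s; water fraction = 0.4820.

0.4820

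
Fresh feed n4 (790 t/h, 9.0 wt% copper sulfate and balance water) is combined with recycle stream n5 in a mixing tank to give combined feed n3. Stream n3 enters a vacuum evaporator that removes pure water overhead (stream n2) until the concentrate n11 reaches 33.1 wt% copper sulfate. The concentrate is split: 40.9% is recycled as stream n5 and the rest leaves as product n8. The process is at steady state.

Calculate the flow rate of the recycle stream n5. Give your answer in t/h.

Overall copper sulfate balance (none leaves overhead): copper sulfate in fresh feed = copper sulfate in product, i.e. 790×0.090 = (1−0.409)·n11·0.331.
n11 = 71.1/(0.331×0.591) = 363.46 t/h.
Recycle n5 = 0.409×363.46 = 148.65 t/h.

148.7 t/h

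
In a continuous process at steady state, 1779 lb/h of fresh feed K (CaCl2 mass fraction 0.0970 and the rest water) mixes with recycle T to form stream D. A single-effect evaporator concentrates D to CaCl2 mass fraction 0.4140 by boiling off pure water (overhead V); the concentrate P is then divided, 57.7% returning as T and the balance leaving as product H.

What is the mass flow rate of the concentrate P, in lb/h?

Overall CaCl2 balance (none leaves overhead): CaCl2 in fresh feed = CaCl2 in product, i.e. 1779×0.097 = (1−0.577)·P·0.414.
P = 172.56/(0.414×0.423) = 985.39 lb/h.

985.4 lb/h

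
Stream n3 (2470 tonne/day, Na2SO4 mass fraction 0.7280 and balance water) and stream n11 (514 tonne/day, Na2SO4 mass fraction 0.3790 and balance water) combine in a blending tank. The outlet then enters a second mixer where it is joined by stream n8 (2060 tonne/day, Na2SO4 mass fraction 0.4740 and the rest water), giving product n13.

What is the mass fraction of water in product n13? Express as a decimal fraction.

0.4113

Overall, product flow = 5044 tonne/day.
water in = 2470×0.272 + 514×0.621 + 2060×0.526 = 2074.6 tonne/day.
water fraction in n13 = 0.4113.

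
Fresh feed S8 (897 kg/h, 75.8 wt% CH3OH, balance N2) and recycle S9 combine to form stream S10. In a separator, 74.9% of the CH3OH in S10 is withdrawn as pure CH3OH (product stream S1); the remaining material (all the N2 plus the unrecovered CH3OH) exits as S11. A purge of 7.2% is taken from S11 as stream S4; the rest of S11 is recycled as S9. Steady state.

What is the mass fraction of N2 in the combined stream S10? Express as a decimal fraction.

N2 enters only via S8 and leaves only via the purge: 897×0.242 = 0.072×(N2 in S11), and the separator passes all N2, so N2 in S10 = N2 in S11 = 3014.9 kg/h.
CH3OH in S10: m_A = 897×0.758 + (1−0.072)·(1−0.749)·m_A, so m_A = 679.93/0.7671 = 886.39 kg/h.
S10 = 886.39 + 3014.9 = 3901.3 kg/h.
N2 fraction in S10 = 3014.9/3901.3 = 0.7728.

0.7728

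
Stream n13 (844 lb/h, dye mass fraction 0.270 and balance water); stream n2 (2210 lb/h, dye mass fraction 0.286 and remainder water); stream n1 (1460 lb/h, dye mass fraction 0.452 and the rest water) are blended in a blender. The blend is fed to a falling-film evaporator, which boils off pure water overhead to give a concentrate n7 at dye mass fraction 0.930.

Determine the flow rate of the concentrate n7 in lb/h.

1634 lb/h

dye entering = 844×0.270 + 2210×0.286 + 1460×0.452 = 1519.9 lb/h.
All dye reports to n7, so n7 = 1519.9/0.930 = 1634.3 lb/h.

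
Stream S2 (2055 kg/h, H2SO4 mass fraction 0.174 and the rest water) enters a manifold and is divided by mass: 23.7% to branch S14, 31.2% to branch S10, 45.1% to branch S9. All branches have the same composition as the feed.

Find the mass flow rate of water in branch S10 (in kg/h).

Branch S10 total = 0.312×2055 = 641.16 kg/h.
water in S10 = 0.826×641.16 = 529.6 kg/h.

529.6 kg/h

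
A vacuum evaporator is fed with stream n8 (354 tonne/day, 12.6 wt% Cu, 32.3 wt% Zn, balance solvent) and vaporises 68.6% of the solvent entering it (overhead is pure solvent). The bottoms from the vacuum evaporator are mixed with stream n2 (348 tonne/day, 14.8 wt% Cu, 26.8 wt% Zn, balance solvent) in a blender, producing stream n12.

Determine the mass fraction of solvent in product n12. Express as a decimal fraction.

Vapour removed = 0.686×0.551×354 = 133.81 tonne/day; concentrate = 220.19 tonne/day.
solvent reaching the mixer = 61.247 (from concentrate) + 348×0.584 = 264.48 tonne/day.
Product flow = 220.19 + 348 = 568.19 tonne/day; solvent fraction = 0.4655.

0.4655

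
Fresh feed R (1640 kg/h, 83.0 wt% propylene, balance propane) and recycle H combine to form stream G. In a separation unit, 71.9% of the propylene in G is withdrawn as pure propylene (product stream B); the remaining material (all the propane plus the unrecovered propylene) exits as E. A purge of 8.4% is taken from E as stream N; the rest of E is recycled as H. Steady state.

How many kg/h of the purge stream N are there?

322.1 kg/h

propane enters only via R and leaves only via the purge: 1640×0.170 = 0.084×(propane in E), and the separation unit passes all propane, so propane in G = propane in E = 3319 kg/h.
propylene in G: m_A = 1640×0.830 + (1−0.084)·(1−0.719)·m_A, so m_A = 1361.2/0.7426 = 1833 kg/h.
E = (1−0.719)×1833 + 3319 = 3834.1 kg/h.
Purge N = 0.084×3834.1 = 322.07 kg/h.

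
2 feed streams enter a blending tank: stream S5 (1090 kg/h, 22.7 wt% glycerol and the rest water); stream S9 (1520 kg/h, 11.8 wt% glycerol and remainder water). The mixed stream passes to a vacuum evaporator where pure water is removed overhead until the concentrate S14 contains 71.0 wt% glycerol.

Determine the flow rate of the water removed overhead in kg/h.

glycerol entering = 1090×0.227 + 1520×0.118 = 426.79 kg/h.
All glycerol reports to S14, so S14 = 426.79/0.710 = 601.11 kg/h.
Total feed = 2610 kg/h; overhead = 2610 − 601.11 = 2008.9 kg/h.

2009 kg/h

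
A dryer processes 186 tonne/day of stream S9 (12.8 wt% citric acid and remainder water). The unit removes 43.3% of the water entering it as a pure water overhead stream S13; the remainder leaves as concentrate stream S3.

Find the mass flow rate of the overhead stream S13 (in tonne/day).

70.23 tonne/day

water entering = 186×0.872 = 162.19 tonne/day; overhead removed = 0.433×162.19 = 70.229 tonne/day.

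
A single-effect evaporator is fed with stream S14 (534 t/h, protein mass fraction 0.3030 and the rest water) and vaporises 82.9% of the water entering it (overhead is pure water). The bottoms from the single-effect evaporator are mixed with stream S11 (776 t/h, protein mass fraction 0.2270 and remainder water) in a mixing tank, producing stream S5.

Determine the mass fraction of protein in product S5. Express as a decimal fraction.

Vapour removed = 0.829×0.697×534 = 308.55 t/h; concentrate = 225.45 t/h.
protein reaching the mixer = 161.8 (from concentrate) + 776×0.227 = 337.95 t/h.
Product flow = 225.45 + 776 = 1001.4 t/h; protein fraction = 0.3375.

0.3375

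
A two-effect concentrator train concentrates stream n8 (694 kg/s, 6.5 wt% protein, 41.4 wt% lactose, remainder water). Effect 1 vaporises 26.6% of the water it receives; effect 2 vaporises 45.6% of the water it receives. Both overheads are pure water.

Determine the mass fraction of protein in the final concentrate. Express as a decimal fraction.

water in feed = 694×0.521 = 361.57 kg/s.
After stage 1: water left = (1−0.266)×361.57 = 265.4; stream total = 597.82 kg/s.
After stage 2: water left = (1−0.456)×265.4 = 144.38; final concentrate = 476.8 kg/s.
protein fraction = 45.11/476.8 = 0.095.

0.095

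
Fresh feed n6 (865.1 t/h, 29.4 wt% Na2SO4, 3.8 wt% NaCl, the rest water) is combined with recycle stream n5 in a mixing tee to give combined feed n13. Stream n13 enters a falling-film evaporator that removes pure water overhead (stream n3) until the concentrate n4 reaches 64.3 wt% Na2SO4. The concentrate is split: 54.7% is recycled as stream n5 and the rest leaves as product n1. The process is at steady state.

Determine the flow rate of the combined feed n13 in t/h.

1343 t/h

Overall Na2SO4 balance (none leaves overhead): Na2SO4 in fresh feed = Na2SO4 in product, i.e. 865.1×0.294 = (1−0.547)·n4·0.643.
n4 = 254.34/(0.643×0.453) = 873.18 t/h.
Recycle n5 = 0.547×873.18 = 477.63 t/h.
Combined feed n13 = 865.1 + 477.63 = 1342.7 t/h.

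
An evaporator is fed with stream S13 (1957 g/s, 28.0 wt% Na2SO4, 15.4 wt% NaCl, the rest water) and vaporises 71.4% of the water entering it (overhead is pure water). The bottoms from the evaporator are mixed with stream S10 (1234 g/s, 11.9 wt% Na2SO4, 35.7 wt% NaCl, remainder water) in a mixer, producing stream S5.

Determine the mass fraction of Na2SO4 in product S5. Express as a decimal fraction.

0.289

Vapour removed = 0.714×0.566×1957 = 790.87 g/s; concentrate = 1166.1 g/s.
Na2SO4 reaching the mixer = 547.96 (from concentrate) + 1234×0.119 = 694.81 g/s.
Product flow = 1166.1 + 1234 = 2400.1 g/s; Na2SO4 fraction = 0.289.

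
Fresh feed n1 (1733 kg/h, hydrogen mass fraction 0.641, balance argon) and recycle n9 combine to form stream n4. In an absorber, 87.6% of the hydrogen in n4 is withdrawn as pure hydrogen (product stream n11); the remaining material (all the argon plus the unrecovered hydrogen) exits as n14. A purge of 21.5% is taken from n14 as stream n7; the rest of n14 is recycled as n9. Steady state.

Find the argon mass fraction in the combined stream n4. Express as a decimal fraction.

argon enters only via n1 and leaves only via the purge: 1733×0.359 = 0.215×(argon in n14), and the absorber passes all argon, so argon in n4 = argon in n14 = 2893.7 kg/h.
hydrogen in n4: m_A = 1733×0.641 + (1−0.215)·(1−0.876)·m_A, so m_A = 1110.9/0.9027 = 1230.6 kg/h.
n4 = 1230.6 + 2893.7 = 4124.4 kg/h.
argon fraction in n4 = 2893.7/4124.4 = 0.702.

0.702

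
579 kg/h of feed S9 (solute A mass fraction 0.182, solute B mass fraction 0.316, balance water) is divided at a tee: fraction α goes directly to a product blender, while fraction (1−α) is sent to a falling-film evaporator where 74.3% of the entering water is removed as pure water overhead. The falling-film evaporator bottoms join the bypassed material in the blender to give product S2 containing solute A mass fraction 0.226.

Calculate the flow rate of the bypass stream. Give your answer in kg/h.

All 579×0.182 = 105.38 kg/h of solute A reaches S2, so S2 = 105.38/0.226 = 466.27 kg/h and vapour = 112.73 kg/h.
The evaporator receives (1−α)·579 of feed at 0.502 water and removes 0.743 of that water:
0.743×0.502×(1−α)×579 = 112.73
(1−α) = 112.73/215.96 = 0.5220;  α = 0.4780.
Bypass flow = 0.4780×579 = 276.78 kg/h.

276.8 kg/h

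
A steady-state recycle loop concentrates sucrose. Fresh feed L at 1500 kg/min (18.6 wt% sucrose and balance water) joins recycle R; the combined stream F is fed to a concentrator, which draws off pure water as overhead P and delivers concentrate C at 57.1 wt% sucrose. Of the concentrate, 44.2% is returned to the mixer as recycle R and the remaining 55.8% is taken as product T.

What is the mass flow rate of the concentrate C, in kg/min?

Overall sucrose balance (none leaves overhead): sucrose in fresh feed = sucrose in product, i.e. 1500×0.186 = (1−0.442)·C·0.571.
C = 279/(0.571×0.558) = 875.66 kg/min.

875.7 kg/min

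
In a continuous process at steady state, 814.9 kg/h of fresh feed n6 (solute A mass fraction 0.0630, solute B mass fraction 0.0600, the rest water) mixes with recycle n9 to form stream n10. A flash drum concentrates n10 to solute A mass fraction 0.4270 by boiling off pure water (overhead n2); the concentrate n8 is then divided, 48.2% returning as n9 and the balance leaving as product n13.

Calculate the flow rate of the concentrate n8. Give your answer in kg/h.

Overall solute A balance (none leaves overhead): solute A in fresh feed = solute A in product, i.e. 814.9×0.063 = (1−0.482)·n8·0.427.
n8 = 51.339/(0.427×0.518) = 232.11 kg/h.

232.1 kg/h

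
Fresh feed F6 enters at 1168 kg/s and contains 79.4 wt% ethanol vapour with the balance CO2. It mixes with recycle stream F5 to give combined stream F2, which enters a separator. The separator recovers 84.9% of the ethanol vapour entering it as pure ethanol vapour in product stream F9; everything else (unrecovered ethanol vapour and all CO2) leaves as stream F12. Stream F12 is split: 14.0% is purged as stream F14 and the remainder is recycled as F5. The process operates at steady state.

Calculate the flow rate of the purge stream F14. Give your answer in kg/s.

263.1 kg/s

CO2 enters only via F6 and leaves only via the purge: 1168×0.206 = 0.140×(CO2 in F12), and the separator passes all CO2, so CO2 in F2 = CO2 in F12 = 1718.6 kg/s.
ethanol vapour in F2: m_A = 1168×0.794 + (1−0.140)·(1−0.849)·m_A, so m_A = 927.39/0.8701 = 1065.8 kg/s.
F12 = (1−0.849)×1065.8 + 1718.6 = 1879.6 kg/s.
Purge F14 = 0.140×1879.6 = 263.14 kg/s.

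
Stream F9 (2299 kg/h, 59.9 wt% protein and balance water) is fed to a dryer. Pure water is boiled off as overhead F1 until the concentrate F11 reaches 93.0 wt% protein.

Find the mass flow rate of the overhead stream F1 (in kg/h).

818.2 kg/h

protein is conserved: 2299×0.599 = 1377.1 kg/h all reports to the concentrate.
Concentrate = 1377.1/(target fraction) = 1480.8 kg/h.
Overhead = 2299 − 1480.8 = 818.25 kg/h.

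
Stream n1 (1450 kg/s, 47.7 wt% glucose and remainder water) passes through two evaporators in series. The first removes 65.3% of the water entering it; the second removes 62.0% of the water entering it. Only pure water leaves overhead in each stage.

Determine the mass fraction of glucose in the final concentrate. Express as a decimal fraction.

0.874

water in feed = 1450×0.523 = 758.35 kg/s.
After stage 1: water left = (1−0.653)×758.35 = 263.15; stream total = 954.8 kg/s.
After stage 2: water left = (1−0.620)×263.15 = 99.996; final concentrate = 791.65 kg/s.
glucose fraction = 691.65/791.65 = 0.874.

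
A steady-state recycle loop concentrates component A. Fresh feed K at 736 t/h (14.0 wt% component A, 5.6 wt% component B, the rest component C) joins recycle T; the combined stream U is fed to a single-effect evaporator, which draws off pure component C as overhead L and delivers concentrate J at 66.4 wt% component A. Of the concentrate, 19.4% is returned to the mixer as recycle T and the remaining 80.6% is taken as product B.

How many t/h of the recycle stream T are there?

37.35 t/h

Overall component A balance (none leaves overhead): component A in fresh feed = component A in product, i.e. 736×0.140 = (1−0.194)·J·0.664.
J = 103.04/(0.664×0.806) = 192.53 t/h.
Recycle T = 0.194×192.53 = 37.351 t/h.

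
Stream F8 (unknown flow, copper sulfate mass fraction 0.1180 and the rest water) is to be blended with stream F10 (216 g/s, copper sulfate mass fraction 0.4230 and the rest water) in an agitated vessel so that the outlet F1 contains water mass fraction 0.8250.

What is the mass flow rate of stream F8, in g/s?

939.8 g/s

Let F8 be the unknown flow. Total out = 216 + F8.
water balance: 124.63 + 0.882·F8 = 0.825·(216 + F8)
(0.882 − 0.825)·F8 = 0.825×216 − 124.63 = 53.568
F8 = 53.568 / 0.057 = 939.79 g/s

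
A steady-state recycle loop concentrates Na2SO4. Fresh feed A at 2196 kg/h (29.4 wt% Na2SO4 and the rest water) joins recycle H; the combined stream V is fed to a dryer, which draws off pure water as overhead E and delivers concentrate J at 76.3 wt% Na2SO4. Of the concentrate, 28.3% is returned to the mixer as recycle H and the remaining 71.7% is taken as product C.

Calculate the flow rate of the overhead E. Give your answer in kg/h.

Overall Na2SO4 balance (none leaves overhead): Na2SO4 in fresh feed = Na2SO4 in product, i.e. 2196×0.294 = (1−0.283)·J·0.763.
J = 645.62/(0.763×0.717) = 1180.1 kg/h.
Recycle H = 0.283×1180.1 = 333.98 kg/h.
Combined feed V = 2196 + 333.98 = 2530 kg/h.
Overhead E = V − J = 2530 − 1180.1 = 1349.8 kg/h.

1350 kg/h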